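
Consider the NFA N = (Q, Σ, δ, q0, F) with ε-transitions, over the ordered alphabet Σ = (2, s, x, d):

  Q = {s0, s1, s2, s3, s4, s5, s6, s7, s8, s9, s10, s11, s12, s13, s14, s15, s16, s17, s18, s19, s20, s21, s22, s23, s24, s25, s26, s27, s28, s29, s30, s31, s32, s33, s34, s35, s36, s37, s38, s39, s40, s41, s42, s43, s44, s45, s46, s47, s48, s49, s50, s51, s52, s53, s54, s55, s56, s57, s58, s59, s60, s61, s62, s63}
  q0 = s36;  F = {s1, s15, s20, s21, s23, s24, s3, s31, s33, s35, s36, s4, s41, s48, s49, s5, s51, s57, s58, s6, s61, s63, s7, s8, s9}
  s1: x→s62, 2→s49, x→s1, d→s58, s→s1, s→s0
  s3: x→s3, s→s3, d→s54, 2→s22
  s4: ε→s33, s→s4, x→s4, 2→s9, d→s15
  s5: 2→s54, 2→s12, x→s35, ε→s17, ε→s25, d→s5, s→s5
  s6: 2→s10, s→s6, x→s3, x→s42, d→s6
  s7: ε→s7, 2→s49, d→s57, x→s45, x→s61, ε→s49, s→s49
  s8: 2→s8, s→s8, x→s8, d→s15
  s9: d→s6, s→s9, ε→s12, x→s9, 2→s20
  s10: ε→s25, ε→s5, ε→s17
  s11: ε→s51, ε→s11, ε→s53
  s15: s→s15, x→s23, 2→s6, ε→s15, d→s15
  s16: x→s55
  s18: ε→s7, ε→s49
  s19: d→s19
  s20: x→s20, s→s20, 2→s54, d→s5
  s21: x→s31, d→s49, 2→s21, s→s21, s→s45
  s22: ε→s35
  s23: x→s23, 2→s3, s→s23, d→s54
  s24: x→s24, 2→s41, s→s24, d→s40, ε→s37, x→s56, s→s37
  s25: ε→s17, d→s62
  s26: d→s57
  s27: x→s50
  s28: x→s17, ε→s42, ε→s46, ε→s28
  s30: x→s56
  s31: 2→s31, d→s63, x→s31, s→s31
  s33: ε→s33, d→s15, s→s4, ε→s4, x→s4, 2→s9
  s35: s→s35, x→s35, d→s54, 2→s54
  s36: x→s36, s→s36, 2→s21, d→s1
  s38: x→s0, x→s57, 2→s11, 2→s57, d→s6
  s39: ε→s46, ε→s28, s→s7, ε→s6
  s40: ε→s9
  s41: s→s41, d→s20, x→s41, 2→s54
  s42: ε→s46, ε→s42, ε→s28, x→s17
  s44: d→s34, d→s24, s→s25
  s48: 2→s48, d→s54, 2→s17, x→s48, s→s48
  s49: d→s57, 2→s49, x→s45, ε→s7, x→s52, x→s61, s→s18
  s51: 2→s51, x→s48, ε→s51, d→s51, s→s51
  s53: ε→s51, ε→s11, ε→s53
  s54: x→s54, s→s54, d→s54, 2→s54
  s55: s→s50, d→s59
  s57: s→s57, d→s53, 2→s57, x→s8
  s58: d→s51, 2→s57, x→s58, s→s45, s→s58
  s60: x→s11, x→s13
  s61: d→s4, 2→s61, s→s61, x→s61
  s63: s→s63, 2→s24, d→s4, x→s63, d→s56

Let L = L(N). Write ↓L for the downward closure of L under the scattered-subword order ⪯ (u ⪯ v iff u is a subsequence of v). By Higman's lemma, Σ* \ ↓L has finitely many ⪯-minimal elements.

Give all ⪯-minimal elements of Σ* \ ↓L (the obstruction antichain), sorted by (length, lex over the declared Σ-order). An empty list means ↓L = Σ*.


|Q|=64, |F|=25, |δ|=173 (35 ε).
min D↑ (24 st, q0=0, F={17}): 0:2→1,s→0,x→0,d→2 1:2→1,s→1,x→3,d→4 2:2→4,s→2,x→2,d→5 3:2→3,s→3,x→3,d→6 4:2→4,s→4,x→7,d→8 5:2→8,s→5,x→5,d→9 6:2→10,s→6,x→6,d→11 7:2→7,s→7,x→7,d→11 8:2→8,s→8,x→12,d→9 9:2→9,s→9,x→13,d→9 10:2→14,s→10,x→10,d→15 11:2→15,s→11,x→11,d→16 12:2→12,s→12,x→12,d→16 13:2→13,s→13,x→13,d→17 14:2→17,s→14,x→14,d→18 15:2→18,s→15,x→15,d→19 16:2→19,s→16,x→20,d→16 17:2→17,s→17,x→17,d→17 18:2→17,s→18,x→18,d→21 19:2→21,s→19,x→22,d→19 20:2→22,s→20,x→20,d→17 21:2→17,s→21,x→23,d→21 22:2→23,s→22,x→22,d→17 23:2→17,s→23,x→23,d→17 [Hopcroft].
'dddxd': N↓-sim [44, 41, 30, 20, 10, 1] end={s54} ∉↓L; 5/5 del acc.
'2xd222': run [44, 40, 32, 26, 21, 11, 2] end={s12,s54} — reject; 6/6 single-dels accept.
2 minimals (antichain).

A = [dddxd, 2xd222].


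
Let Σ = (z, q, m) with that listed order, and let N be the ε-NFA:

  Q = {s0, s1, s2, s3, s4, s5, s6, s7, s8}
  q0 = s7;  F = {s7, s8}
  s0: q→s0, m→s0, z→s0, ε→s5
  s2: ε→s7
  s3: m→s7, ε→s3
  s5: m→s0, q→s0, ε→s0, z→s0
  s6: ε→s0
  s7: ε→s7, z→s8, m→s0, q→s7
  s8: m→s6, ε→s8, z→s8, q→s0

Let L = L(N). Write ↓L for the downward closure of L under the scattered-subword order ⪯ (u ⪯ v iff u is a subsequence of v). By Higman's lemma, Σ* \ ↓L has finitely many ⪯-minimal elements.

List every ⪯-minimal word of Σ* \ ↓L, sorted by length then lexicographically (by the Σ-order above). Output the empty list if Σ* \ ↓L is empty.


min(Σ*\↓L) = [m, zq].

|Q|=9, |F|=2, |δ|=20 (7 ε).
min D↑ (3 st, q0=0, F={2}): 0:z→1,q→0,m→2 1:z→1,q→2,m→2 2:z→2,q→2,m→2 (ε-aug+det+¬).
'm': run [5, 3] end={s0,s5,s6} ∉↓L; 1/1 deletions ∈↓L.
'zq': |S_i|=[5, 4, 2] end={s0,s5} ∉↓L; 2/2 single-dels accept.
2 minimals (antichain).


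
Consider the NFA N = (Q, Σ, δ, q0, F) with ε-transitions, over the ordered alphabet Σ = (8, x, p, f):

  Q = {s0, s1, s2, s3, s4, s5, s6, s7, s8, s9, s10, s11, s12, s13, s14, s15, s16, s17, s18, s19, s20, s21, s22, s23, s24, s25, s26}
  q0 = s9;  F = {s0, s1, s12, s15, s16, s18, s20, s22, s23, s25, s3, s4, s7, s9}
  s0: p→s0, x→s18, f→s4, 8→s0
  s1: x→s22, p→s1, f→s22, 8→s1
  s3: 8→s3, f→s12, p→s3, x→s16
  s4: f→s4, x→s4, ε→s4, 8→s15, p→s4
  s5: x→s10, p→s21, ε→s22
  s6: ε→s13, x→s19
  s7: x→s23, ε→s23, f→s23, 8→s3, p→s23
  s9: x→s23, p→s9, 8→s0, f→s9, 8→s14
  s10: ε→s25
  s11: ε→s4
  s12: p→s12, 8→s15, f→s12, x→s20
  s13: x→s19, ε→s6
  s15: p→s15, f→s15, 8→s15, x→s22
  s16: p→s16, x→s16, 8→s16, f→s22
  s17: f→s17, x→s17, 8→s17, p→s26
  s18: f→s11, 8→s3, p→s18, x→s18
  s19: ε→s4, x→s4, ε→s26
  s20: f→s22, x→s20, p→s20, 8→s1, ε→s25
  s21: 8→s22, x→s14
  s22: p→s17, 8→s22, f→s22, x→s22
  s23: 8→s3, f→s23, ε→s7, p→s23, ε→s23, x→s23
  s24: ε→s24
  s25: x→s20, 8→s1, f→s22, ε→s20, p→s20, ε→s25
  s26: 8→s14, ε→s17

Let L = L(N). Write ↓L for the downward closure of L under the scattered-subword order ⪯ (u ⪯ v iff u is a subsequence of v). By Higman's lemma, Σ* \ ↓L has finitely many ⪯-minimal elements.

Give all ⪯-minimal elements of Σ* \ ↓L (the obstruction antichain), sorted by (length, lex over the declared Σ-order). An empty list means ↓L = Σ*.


|Q|=27, |F|=14, |δ|=85 (16 ε).
min D↑ (13 st, q0=0, F={11}): 0:8→1,x→2,p→0,f→0 1:8→1,x→3,p→1,f→4 2:8→5,x→2,p→2,f→2 3:8→5,x→3,p→3,f→4 4:8→6,x→4,p→4,f→4 5:8→5,x→7,p→5,f→8 6:8→6,x→9,p→6,f→6 7:8→7,x→7,p→7,f→9 8:8→6,x→10,p→8,f→8 9:8→9,x→9,p→11,f→9 10:8→12,x→10,p→10,f→9 11:8→11,x→11,p→11,f→11 12:8→12,x→9,p→12,f→9.
'8f8xp': N↓-sim [18, 15, 11, 6, 4, 3] end={s14,s17,s26} — reject; 5/5 del acc.
'x8xfp': N↓-sim [18, 16, 11, 8, 4, 3] end={s14,s17,s26} ∉↓L; 5/5 del acc.
2 minimals (antichain).

min(Σ*\↓L) = [8f8xp, x8xfp].


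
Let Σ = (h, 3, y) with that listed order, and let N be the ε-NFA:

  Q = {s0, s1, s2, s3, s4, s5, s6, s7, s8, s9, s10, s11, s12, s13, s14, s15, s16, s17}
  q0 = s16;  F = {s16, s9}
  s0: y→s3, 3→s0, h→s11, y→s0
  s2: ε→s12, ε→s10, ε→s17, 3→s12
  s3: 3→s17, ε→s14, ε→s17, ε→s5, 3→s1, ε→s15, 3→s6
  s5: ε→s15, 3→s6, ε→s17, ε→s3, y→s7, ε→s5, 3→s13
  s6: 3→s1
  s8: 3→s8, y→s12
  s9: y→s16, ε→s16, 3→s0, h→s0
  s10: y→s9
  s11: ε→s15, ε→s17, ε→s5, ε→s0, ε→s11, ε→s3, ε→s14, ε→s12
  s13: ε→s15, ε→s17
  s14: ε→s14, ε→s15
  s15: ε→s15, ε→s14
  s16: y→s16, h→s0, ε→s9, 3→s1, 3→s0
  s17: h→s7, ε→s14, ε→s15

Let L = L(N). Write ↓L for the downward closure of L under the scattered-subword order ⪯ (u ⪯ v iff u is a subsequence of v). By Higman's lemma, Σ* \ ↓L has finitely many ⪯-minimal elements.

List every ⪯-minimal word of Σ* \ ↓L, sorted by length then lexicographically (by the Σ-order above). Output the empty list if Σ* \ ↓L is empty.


A = [h, 3].

|Q|=18, |F|=2, |δ|=52 (29 ε).
min D↑ (2 st, q0=0, F={1}): 0:h→1,3→1,y→0 1:h→1,3→1,y→1.
'h': run [14, 12] end={s0,s1,s11,s12,s13,s14,s15,s17,s3,s5,s6,s7} ∉↓L; 1/1 del acc.
'3': N↓-sim [14, 12] end={s0,s1,s11,s12,s13,s14,s15,s17,s3,s5,s6,s7} ∉↓L; 1/1 single-dels accept.
2 obstructions.


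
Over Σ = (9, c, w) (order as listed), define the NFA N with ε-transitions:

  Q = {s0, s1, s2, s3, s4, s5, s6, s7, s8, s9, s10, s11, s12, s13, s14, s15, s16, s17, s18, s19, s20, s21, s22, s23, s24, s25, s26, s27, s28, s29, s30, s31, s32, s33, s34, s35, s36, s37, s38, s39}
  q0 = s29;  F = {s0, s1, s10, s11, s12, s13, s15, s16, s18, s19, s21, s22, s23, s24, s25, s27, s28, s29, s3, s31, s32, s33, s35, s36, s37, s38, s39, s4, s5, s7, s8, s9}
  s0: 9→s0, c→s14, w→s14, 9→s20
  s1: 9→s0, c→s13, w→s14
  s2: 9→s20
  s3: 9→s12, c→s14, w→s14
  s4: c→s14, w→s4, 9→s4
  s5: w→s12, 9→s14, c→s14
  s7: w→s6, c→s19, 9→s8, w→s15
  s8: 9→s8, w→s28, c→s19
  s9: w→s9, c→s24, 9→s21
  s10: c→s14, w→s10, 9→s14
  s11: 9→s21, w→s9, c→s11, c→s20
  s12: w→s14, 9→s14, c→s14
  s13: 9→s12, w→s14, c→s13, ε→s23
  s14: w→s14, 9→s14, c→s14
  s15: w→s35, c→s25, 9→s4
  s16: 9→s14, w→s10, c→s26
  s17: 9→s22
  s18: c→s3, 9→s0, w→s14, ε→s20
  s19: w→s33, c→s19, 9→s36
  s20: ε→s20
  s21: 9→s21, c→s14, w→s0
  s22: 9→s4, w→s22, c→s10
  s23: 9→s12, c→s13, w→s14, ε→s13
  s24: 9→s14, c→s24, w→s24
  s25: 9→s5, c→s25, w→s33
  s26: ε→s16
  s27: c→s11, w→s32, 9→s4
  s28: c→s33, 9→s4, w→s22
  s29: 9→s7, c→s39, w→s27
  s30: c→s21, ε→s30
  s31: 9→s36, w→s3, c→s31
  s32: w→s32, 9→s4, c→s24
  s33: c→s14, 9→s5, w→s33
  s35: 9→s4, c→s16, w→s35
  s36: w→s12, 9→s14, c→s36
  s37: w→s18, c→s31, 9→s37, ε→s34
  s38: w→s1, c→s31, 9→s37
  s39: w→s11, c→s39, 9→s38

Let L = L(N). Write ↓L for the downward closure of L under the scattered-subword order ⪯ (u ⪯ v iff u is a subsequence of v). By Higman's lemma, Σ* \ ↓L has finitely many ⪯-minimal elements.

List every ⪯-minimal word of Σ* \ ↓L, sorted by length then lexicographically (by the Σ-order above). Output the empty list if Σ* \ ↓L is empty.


|Q|=40, |F|=32, |δ|=112 (7 ε).
min D↑ (32 st, q0=0, F={21}): 0:9→1,c→2,w→3 1:9→4,c→5,w→6 2:9→7,c→2,w→8 3:9→9,c→8,w→10 4:9→4,c→5,w→11 5:9→12,c→5,w→13 6:9→9,c→14,w→15 7:9→16,c→17,w→18 8:9→19,c→8,w→20 9:9→9,c→21,w→9 10:9→9,c→22,w→10 11:9→9,c→13,w→23 12:9→21,c→12,w→24 13:9→25,c→21,w→13 14:9→25,c→14,w→13 15:9→9,c→26,w→15 16:9→16,c→17,w→27 17:9→12,c→17,w→28 18:9→29,c→30,w→21 19:9→19,c→21,w→29 20:9→19,c→22,w→20 21:9→21,c→21,w→21 22:9→21,c→22,w→22 23:9→9,c→31,w→23 24:9→21,c→21,w→21 25:9→21,c→21,w→24 26:9→21,c→26,w→31 27:9→29,c→28,w→21 28:9→24,c→21,w→21 29:9→29,c→21,w→21 30:9→24,c→30,w→21 31:9→21,c→21,w→31 [Hopcroft].
'w9c': run [37, 27, 7, 1] end={s14} — reject; 3/3 del acc.
'9c99': |S_i|=[37, 30, 14, 4, 1] end={s14} rej; 4/4 deletions ∈↓L.
'9cwc': |S_i|=[37, 30, 14, 6, 1] end={s14} rej; 4/4 deletions ∈↓L.
'c9ww': run [37, 26, 16, 9, 1] end={s14} rej; 4/4 del acc.
'wwc9': |S_i|=[37, 27, 16, 5, 1] end={s14} — reject; 4/4 single-dels accept.
'99wcc': N↓-sim [37, 30, 19, 12, 6, 1] end={s14} rej; 5/5 single-dels accept.
6 obstructions.

min(Σ*\↓L) = [w9c, 9c99, 9cwc, c9ww, wwc9, 99wcc].


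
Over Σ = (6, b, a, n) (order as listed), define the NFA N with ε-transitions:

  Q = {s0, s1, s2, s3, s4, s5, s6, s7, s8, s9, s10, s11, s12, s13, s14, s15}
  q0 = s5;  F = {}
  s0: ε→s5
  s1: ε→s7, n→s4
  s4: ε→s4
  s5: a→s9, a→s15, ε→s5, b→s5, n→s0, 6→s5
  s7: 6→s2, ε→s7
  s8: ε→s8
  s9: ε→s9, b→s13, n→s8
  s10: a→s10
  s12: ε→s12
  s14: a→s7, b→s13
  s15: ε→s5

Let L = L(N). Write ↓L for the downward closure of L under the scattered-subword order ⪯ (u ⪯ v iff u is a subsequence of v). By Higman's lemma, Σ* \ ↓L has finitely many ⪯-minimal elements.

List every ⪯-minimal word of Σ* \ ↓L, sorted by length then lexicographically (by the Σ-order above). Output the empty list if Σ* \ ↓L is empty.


Antichain: [ε].

|Q|=16, |F|=0, |δ|=21 (9 ε).
min D↑ (1 st, q0=0, F={0}): 0:6→0,b→0,a→0,n→0 [Hopcroft].
ε ∈ L(D↑) ⇒ ↓L = ∅.


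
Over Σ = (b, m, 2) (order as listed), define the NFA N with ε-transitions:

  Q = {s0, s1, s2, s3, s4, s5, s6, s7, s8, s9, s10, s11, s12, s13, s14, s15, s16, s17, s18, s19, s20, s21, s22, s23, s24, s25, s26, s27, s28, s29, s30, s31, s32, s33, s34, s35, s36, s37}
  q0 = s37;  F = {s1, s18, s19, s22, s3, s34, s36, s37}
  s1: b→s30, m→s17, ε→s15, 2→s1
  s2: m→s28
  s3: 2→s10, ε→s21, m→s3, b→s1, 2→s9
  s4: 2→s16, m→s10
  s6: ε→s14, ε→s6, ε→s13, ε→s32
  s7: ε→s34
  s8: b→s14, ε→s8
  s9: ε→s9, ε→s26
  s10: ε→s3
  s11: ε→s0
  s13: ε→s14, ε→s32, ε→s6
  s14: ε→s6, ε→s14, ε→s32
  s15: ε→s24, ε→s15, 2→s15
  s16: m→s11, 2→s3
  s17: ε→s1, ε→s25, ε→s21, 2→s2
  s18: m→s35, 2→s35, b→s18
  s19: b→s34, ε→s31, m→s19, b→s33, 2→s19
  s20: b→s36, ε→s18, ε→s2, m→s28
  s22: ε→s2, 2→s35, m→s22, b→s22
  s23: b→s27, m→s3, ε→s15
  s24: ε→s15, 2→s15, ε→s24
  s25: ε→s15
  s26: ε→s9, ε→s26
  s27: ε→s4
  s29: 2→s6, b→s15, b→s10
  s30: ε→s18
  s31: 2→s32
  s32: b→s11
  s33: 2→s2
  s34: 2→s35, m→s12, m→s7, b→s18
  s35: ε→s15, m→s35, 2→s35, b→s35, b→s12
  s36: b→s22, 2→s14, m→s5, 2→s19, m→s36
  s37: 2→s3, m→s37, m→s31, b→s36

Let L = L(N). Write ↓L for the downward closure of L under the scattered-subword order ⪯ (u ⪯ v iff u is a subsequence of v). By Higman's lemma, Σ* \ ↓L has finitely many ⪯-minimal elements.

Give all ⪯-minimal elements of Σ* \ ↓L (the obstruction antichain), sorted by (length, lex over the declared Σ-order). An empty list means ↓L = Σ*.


Antichain: [bb2, 2bbm].

|Q|=38, |F|=8, |δ|=89 (36 ε).
min D↑ (9 st, q0=0, F={6}): 0:b→1,m→0,2→2 1:b→3,m→1,2→4 2:b→5,m→2,2→2 3:b→3,m→3,2→6 4:b→7,m→4,2→4 5:b→8,m→5,2→5 6:b→6,m→6,2→6 7:b→8,m→7,2→6 8:b→8,m→6,2→6 (ε-aug+det+¬).
'bb2': run [31, 26, 14, 6] end={s12,s15,s2,s24,s28,s35} rej; 3/3 del acc.
'2bbm': N↓-sim [31, 27, 17, 6, 4] end={s12,s15,s24,s35} rej; 4/4 del acc.
2 minimals (antichain).


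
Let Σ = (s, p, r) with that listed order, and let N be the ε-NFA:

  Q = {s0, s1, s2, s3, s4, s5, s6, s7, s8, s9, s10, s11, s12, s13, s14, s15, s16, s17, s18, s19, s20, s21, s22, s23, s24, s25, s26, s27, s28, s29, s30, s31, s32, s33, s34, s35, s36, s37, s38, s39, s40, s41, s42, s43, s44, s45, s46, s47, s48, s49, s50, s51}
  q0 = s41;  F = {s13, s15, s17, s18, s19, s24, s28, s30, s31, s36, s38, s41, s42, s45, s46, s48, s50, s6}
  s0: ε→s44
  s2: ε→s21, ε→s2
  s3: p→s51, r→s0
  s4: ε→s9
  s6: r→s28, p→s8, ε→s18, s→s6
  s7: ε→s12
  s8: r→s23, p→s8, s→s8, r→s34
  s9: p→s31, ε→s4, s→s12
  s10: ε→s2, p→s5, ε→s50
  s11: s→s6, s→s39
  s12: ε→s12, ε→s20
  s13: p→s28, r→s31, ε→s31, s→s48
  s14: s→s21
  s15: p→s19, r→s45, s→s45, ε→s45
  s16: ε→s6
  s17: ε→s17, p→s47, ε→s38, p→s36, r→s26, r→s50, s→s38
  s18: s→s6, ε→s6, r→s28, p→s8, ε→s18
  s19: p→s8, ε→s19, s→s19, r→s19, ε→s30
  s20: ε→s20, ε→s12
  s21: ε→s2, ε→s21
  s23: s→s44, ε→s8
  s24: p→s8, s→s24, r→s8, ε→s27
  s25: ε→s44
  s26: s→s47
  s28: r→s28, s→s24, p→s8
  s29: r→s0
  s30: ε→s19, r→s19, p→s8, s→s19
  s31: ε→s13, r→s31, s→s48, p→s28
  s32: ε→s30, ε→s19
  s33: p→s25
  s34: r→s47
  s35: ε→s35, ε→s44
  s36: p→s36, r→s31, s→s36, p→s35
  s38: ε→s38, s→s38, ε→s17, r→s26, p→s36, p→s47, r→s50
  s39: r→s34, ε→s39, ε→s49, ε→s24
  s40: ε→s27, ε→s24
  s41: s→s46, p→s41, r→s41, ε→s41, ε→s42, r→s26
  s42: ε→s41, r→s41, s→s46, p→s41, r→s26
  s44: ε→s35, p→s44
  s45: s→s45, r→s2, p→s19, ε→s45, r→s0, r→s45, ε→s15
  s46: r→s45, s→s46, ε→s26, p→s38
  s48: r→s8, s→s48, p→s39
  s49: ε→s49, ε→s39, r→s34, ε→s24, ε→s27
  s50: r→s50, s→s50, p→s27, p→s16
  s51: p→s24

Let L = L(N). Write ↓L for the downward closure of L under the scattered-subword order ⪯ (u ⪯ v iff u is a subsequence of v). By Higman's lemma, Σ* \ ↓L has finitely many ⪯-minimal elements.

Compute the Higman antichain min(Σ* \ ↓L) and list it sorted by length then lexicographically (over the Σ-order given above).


|Q|=52, |F|=18, |δ|=136 (51 ε).
min D↑ (13 st, q0=0, F={9}): 0:s→1,p→0,r→0 1:s→1,p→2,r→3 2:s→2,p→4,r→5 3:s→3,p→6,r→3 4:s→4,p→4,r→7 5:s→5,p→8,r→5 6:s→6,p→9,r→6 7:s→10,p→11,r→7 8:s→8,p→9,r→11 9:s→9,p→9,r→9 10:s→10,p→12,r→9 11:s→12,p→9,r→11 12:s→12,p→9,r→9 (ε-aug+det+¬).
'srpp': N↓-sim [32, 30, 26, 16, 6] end={s23,s34,s35,s44,s47,s8} — reject; 4/4 del acc.
'spprsr': run [32, 30, 24, 18, 14, 11, 6] end={s23,s34,s35,s44,s47,s8} ∉↓L; 6/6 single-dels accept.
2 words, ⪯-incomp.

min(Σ*\↓L) = [srpp, spprsr].


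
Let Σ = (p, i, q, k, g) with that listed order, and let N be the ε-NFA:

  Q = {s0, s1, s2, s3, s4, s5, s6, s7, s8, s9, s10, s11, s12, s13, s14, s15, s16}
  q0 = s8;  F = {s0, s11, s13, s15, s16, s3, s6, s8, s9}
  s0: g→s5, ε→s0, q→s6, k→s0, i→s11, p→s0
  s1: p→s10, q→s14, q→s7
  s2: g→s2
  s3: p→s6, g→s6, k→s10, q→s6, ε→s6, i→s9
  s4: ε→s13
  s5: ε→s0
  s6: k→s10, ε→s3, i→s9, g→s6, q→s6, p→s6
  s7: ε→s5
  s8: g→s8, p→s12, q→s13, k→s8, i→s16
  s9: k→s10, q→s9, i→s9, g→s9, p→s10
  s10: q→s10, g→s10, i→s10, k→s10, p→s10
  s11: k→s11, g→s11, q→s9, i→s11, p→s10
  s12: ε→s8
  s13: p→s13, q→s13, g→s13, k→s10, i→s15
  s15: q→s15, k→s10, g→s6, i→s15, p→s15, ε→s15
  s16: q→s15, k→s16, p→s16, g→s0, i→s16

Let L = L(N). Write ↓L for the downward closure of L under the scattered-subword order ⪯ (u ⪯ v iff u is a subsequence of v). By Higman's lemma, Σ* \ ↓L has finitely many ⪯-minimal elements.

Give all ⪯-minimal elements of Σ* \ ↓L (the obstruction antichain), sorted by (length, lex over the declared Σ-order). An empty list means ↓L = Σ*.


Antichain: [qk, igip].

|Q|=17, |F|=9, |δ|=62 (8 ε).
min D↑ (9 st, q0=0, F={5}): 0:p→0,i→1,q→2,k→0,g→0 1:p→1,i→1,q→3,k→1,g→4 2:p→2,i→3,q→2,k→5,g→2 3:p→3,i→3,q→3,k→5,g→6 4:p→4,i→7,q→6,k→4,g→4 5:p→5,i→5,q→5,k→5,g→5 6:p→6,i→8,q→6,k→5,g→6 7:p→5,i→7,q→8,k→7,g→7 8:p→5,i→8,q→8,k→5,g→8 (ε-aug+det+¬).
'qk': run [12, 6, 1] end={s10} — reject; 2/2 del acc.
'igip': run [12, 9, 7, 3, 1] end={s10} — reject; 4/4 deletions ∈↓L.
2 obstructions.


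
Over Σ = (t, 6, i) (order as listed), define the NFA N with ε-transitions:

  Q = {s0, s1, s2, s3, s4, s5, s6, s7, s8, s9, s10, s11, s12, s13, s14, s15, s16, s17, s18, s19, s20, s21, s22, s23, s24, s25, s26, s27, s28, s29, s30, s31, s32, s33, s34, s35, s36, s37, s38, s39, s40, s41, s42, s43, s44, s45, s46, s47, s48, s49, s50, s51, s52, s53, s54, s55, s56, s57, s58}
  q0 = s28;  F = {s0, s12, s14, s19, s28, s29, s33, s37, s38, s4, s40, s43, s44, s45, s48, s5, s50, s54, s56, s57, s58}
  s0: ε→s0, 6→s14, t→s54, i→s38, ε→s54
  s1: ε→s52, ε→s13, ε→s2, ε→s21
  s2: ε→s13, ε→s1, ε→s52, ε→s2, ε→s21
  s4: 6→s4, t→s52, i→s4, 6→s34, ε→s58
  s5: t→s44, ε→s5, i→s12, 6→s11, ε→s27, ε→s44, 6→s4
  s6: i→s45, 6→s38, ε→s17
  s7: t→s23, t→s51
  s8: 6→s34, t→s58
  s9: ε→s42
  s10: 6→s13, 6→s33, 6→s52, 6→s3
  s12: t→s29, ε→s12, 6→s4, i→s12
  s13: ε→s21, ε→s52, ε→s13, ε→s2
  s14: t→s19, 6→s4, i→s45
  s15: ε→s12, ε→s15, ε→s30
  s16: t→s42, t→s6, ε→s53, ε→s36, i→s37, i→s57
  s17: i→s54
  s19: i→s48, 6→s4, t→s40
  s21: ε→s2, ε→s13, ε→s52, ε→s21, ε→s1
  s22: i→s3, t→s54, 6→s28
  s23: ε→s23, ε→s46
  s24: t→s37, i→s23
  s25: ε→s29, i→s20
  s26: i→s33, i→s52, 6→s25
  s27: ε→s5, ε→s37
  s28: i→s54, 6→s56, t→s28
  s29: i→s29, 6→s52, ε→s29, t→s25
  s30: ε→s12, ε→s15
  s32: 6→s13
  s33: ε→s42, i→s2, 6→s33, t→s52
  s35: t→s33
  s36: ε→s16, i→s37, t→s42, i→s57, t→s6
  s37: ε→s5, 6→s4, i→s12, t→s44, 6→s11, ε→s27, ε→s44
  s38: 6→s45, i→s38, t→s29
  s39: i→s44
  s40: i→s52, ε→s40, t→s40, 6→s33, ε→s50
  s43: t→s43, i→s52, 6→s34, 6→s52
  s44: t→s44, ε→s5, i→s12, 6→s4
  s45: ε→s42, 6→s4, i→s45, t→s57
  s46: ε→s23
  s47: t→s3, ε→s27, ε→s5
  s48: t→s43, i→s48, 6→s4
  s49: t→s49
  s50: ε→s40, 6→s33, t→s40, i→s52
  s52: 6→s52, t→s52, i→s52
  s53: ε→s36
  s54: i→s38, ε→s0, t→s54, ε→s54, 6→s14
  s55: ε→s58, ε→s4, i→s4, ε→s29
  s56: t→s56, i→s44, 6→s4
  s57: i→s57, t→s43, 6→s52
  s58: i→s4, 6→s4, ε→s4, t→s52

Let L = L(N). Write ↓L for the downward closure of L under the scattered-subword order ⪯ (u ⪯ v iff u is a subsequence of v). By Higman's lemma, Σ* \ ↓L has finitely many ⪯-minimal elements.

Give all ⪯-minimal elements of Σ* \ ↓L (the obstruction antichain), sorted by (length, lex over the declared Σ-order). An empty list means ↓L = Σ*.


|Q|=59, |F|=21, |δ|=164 (60 ε).
min D↑ (17 st, q0=0, F={7}): 0:t→0,6→1,i→2 1:t→1,6→3,i→4 2:t→2,6→5,i→6 3:t→7,6→3,i→3 4:t→4,6→3,i→8 5:t→9,6→3,i→10 6:t→11,6→10,i→6 7:t→7,6→7,i→7 8:t→11,6→3,i→8 9:t→12,6→3,i→13 10:t→14,6→3,i→10 11:t→11,6→7,i→11 12:t→12,6→15,i→7 13:t→16,6→3,i→13 14:t→16,6→7,i→14 15:t→7,6→15,i→7 16:t→16,6→7,i→7.
'66t': |S_i|=[32, 28, 11, 1] end={s52} — reject; 3/3 single-dels accept.
'iit6': |S_i|=[32, 30, 18, 7, 2] end={s34,s52} ∉↓L; 4/4 single-dels accept.
'i6tti': run [32, 30, 19, 16, 11, 5] end={s1,s13,s2,s21,s52} — reject; 5/5 del acc.
3 minimals (antichain).

min(Σ*\↓L) = [66t, iit6, i6tti].


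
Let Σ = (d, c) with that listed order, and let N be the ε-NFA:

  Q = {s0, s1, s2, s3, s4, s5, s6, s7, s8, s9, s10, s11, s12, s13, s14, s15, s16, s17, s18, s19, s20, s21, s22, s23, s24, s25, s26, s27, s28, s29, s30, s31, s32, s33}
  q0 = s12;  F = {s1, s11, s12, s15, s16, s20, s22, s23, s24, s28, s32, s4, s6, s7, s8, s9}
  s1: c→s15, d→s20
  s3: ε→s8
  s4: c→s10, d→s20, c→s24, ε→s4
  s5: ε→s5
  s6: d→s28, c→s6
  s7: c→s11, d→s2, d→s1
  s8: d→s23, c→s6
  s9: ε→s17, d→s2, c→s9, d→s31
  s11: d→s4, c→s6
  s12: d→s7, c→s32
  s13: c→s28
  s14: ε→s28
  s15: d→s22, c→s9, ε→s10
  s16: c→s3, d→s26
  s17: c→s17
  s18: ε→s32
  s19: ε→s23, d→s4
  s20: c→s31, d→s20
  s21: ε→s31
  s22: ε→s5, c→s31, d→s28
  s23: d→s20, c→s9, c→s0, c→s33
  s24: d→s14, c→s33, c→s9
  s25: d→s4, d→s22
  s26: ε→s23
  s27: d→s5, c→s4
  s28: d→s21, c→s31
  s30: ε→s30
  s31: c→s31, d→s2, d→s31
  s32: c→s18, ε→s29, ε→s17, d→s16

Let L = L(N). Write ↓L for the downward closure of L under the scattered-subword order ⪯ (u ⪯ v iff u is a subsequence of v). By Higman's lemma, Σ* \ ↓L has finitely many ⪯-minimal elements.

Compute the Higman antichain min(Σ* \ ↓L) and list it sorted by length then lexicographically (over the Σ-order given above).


Antichain: [dddc, ddccd, dccdd, dccdc, cddcd, ddcddd].

|Q|=34, |F|=16, |δ|=62 (14 ε).
min D↑ (17 st, q0=0, F={12}): 0:d→1,c→2 1:d→3,c→4 2:d→5,c→2 3:d→6,c→7 4:d→8,c→9 5:d→10,c→11 6:d→6,c→12 7:d→13,c→14 8:d→6,c→15 9:d→16,c→9 10:d→6,c→14 11:d→10,c→9 12:d→12,c→12 13:d→16,c→12 14:d→12,c→14 15:d→16,c→14 16:d→12,c→12.
'dddc': |S_i|=[29, 25, 19, 8, 2] end={s2,s31} ∉↓L; 4/4 single-dels accept.
'ddccd': run [29, 25, 19, 14, 5, 2] end={s2,s31} rej; 5/5 del acc.
'dccdd': run [29, 25, 21, 12, 5, 3] end={s2,s21,s31} ∉↓L; 5/5 deletions ∈↓L.
'dccdc': N↓-sim [29, 25, 21, 12, 5, 2] end={s2,s31} — reject; 5/5 deletions ∈↓L.
'cddcd': N↓-sim [29, 26, 21, 12, 6, 2] end={s2,s31} ∉↓L; 5/5 del acc.
'ddcddd': run [29, 25, 19, 14, 7, 4, 3] end={s2,s21,s31} rej; 6/6 deletions ∈↓L.
6 words, ⪯-incomp.


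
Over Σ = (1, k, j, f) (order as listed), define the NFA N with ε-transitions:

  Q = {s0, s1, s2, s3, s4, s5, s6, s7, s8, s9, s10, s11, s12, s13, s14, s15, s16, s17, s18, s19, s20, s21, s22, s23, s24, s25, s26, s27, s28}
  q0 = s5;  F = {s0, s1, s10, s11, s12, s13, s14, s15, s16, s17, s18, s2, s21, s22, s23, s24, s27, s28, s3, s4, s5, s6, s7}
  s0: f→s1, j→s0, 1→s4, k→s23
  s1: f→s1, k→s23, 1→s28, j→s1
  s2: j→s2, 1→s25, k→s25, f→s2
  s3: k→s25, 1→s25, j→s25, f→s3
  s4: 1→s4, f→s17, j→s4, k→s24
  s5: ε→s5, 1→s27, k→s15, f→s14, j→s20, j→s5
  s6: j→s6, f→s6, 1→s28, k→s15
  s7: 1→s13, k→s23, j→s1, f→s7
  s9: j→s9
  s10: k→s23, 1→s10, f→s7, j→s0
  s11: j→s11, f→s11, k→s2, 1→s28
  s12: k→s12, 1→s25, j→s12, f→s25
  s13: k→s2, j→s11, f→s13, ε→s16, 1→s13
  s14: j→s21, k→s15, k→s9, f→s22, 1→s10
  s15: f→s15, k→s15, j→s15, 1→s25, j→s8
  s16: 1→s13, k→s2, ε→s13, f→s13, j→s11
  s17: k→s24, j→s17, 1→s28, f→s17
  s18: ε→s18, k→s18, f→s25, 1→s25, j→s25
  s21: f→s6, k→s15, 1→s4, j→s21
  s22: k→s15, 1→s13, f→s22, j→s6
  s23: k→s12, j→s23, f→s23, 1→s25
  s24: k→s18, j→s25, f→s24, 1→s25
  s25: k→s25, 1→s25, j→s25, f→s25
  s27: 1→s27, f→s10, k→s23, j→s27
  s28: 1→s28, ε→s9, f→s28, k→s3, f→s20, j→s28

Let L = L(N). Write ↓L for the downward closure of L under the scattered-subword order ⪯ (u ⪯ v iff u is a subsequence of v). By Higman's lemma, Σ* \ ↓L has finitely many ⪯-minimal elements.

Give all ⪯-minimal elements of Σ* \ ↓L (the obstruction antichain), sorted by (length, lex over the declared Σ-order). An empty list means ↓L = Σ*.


min(Σ*\↓L) = [k1, 1kkf, fj1kj, ff1kk].

|Q|=29, |F|=23, |δ|=106 (5 ε).
min D↑ (23 st, q0=0, F={6}): 0:1→1,k→2,j→0,f→3 1:1→1,k→4,j→1,f→5 2:1→6,k→2,j→2,f→2 3:1→5,k→2,j→7,f→8 4:1→6,k→9,j→4,f→4 5:1→5,k→4,j→10,f→11 6:1→6,k→6,j→6,f→6 7:1→12,k→2,j→7,f→13 8:1→14,k→2,j→13,f→8 9:1→6,k→9,j→9,f→6 10:1→12,k→4,j→10,f→15 11:1→14,k→4,j→15,f→11 12:1→12,k→16,j→12,f→17 13:1→18,k→2,j→13,f→13 14:1→14,k→19,j→20,f→14 15:1→18,k→4,j→15,f→15 16:1→6,k→21,j→6,f→16 17:1→18,k→16,j→17,f→17 18:1→18,k→22,j→18,f→18 19:1→6,k→6,j→19,f→19 20:1→18,k→19,j→20,f→20 21:1→6,k→21,j→6,f→6 22:1→6,k→6,j→6,f→22.
'k1': N↓-sim [27, 10, 1] end={s25} — reject; 2/2 del acc.
'1kkf': N↓-sim [27, 20, 7, 3, 1] end={s25} — reject; 4/4 single-dels accept.
'fj1kj': |S_i|=[27, 25, 19, 9, 4, 1] end={s25} rej; 5/5 deletions ∈↓L.
'ff1kk': |S_i|=[27, 25, 20, 9, 3, 1] end={s25} ∉↓L; 5/5 single-dels accept.
4 obstructions.


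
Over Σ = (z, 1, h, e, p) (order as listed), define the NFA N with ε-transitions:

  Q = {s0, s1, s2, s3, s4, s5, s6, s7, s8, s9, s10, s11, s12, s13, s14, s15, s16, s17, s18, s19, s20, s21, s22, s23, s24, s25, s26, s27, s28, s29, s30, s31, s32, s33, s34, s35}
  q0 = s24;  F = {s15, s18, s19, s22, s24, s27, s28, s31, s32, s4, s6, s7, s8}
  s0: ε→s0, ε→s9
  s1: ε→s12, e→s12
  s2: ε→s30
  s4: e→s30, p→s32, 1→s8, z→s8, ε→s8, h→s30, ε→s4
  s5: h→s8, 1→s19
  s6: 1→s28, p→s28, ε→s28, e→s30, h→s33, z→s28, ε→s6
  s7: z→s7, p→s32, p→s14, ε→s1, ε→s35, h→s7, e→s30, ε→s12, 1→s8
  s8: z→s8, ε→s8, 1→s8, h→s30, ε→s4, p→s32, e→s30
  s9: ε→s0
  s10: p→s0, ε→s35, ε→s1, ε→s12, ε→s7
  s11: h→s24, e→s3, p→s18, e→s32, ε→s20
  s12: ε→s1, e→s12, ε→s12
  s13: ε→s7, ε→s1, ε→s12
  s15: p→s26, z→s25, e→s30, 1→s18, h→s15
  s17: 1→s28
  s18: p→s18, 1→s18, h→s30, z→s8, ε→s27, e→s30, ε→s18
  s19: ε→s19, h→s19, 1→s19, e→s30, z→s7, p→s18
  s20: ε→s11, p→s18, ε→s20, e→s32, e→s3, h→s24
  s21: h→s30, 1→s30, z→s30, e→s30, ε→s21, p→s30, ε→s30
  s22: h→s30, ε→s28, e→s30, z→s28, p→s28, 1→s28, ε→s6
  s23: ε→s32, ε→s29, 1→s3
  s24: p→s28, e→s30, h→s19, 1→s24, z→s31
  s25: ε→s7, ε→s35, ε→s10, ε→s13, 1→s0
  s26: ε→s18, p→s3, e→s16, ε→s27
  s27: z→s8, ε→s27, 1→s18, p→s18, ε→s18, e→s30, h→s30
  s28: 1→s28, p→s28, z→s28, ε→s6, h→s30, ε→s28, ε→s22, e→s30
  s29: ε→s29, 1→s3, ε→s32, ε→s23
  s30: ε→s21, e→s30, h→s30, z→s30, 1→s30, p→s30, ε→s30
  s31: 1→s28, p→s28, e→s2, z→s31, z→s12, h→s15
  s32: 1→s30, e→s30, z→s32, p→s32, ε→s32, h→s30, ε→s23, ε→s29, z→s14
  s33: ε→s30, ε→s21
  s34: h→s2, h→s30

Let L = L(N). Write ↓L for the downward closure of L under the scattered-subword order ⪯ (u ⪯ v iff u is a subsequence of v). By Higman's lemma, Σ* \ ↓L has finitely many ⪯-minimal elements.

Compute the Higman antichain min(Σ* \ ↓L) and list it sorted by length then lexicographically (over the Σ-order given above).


|Q|=36, |F|=13, |δ|=155 (56 ε).
min D↑ (10 st, q0=0, F={3}): 0:z→1,1→0,h→2,e→3,p→4 1:z→1,1→4,h→5,e→3,p→4 2:z→6,1→2,h→2,e→3,p→7 3:z→3,1→3,h→3,e→3,p→3 4:z→4,1→4,h→3,e→3,p→4 5:z→6,1→7,h→5,e→3,p→7 6:z→6,1→8,h→6,e→3,p→9 7:z→8,1→7,h→3,e→3,p→7 8:z→8,1→8,h→3,e→3,p→9 9:z→9,1→3,h→3,e→3,p→9 [Hopcroft].
'e': run [31, 6] end={s1,s12,s16,s2,s21,s30} rej; 1/1 del acc.
'ph': N↓-sim [31, 19, 3] end={s21,s30,s33} ∉↓L; 2/2 del acc.
'z1h': run [31, 29, 17, 3] end={s21,s30,s33} ∉↓L; 3/3 del acc.
'hzp1': run [31, 25, 18, 9, 3] end={s21,s3,s30} ∉↓L; 4/4 single-dels accept.
4 words, ⪯-incomp.

min(Σ*\↓L) = [e, ph, z1h, hzp1].


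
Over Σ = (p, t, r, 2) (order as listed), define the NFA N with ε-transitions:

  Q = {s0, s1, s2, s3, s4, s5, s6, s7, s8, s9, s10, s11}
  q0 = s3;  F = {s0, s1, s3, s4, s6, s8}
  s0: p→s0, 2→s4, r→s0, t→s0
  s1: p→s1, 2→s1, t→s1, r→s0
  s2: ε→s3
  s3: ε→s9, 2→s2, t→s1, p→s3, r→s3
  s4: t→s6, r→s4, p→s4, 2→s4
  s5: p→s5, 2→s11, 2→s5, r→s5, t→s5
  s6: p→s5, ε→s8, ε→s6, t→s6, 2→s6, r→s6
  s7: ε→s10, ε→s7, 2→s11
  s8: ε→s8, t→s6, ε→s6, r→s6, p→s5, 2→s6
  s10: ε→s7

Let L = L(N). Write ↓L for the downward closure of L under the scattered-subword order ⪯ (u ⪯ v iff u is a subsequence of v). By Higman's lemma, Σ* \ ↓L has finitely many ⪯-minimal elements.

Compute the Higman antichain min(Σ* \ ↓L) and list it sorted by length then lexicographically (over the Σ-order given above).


Antichain: [tr2tp].

|Q|=12, |F|=6, |δ|=39 (9 ε).
min D↑ (6 st, q0=0, F={5}): 0:p→0,t→1,r→0,2→0 1:p→1,t→1,r→2,2→1 2:p→2,t→2,r→2,2→3 3:p→3,t→4,r→3,2→3 4:p→5,t→4,r→4,2→4 5:p→5,t→5,r→5,2→5 (ε-aug+det+¬).
'tr2tp': |S_i|=[10, 7, 6, 5, 4, 2] end={s11,s5} — reject; 5/5 single-dels accept.
1 obstructions.


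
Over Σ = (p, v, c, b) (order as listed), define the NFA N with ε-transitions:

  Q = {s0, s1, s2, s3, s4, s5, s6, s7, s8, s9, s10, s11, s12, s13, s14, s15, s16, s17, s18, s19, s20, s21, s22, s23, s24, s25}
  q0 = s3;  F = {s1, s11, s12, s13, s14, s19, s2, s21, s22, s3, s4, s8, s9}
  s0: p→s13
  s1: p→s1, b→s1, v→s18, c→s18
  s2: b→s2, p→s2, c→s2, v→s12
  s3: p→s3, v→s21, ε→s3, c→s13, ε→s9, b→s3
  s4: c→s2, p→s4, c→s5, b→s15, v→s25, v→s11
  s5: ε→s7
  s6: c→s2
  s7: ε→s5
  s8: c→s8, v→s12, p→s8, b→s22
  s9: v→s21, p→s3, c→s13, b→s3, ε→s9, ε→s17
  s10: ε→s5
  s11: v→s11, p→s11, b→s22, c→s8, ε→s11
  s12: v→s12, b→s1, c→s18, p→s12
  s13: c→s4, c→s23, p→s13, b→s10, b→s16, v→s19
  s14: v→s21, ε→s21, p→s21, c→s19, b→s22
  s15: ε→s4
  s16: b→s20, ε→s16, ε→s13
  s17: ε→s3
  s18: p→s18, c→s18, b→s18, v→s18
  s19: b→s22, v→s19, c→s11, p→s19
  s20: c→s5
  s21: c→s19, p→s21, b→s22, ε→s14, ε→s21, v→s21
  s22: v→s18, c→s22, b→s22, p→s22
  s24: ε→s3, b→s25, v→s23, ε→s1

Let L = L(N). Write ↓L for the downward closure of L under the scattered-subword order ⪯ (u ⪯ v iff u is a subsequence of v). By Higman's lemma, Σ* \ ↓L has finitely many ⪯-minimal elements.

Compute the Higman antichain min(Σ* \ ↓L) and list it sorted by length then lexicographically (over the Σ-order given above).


Antichain: [vbv, cccvc].

|Q|=26, |F|=13, |δ|=83 (17 ε).
min D↑ (12 st, q0=0, F={7}): 0:p→0,v→1,c→2,b→0 1:p→1,v→1,c→3,b→4 2:p→2,v→3,c→5,b→2 3:p→3,v→3,c→6,b→4 4:p→4,v→7,c→4,b→4 5:p→5,v→6,c→8,b→5 6:p→6,v→6,c→9,b→4 7:p→7,v→7,c→7,b→7 8:p→8,v→10,c→8,b→8 9:p→9,v→10,c→9,b→4 10:p→10,v→10,c→7,b→11 11:p→11,v→7,c→7,b→11.
'vbv': |S_i|=[23, 10, 3, 1] end={s18} ∉↓L; 3/3 del acc.
'cccvc': N↓-sim [23, 18, 13, 8, 3, 1] end={s18} — reject; 5/5 del acc.
2 obstructions.


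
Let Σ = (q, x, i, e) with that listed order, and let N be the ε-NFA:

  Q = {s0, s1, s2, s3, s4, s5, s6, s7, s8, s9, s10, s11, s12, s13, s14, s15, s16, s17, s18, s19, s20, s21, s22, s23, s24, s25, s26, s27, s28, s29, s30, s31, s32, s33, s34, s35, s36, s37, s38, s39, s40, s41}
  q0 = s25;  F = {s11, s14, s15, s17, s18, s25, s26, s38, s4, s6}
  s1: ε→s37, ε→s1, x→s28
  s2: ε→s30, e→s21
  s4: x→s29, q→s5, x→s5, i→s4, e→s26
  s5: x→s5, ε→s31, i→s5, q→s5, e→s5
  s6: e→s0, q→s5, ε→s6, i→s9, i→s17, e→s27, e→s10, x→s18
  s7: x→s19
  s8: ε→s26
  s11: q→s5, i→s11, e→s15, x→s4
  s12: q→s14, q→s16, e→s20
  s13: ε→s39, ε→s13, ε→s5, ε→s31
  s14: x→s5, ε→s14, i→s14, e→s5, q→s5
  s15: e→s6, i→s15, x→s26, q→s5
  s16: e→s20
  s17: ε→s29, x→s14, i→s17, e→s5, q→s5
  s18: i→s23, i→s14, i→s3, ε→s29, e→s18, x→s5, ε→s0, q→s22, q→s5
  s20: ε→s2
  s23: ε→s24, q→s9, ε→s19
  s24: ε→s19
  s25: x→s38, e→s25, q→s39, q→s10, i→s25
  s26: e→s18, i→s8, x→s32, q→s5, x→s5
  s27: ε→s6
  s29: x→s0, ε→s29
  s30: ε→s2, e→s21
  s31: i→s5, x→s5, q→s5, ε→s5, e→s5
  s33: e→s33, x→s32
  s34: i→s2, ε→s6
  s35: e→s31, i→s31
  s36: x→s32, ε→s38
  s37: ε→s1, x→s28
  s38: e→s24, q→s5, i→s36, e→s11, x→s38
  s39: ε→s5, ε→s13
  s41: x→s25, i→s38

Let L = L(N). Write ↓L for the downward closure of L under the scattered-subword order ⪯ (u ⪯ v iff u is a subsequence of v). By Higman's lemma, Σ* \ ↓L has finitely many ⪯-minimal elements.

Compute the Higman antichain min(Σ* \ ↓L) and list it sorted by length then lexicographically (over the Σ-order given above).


min(Σ*\↓L) = [q, xexx, xeeeie].

|Q|=42, |F|=10, |δ|=104 (27 ε).
min D↑ (11 st, q0=0, F={1}): 0:q→1,x→2,i→0,e→0 1:q→1,x→1,i→1,e→1 2:q→1,x→2,i→2,e→3 3:q→1,x→4,i→3,e→5 4:q→1,x→1,i→4,e→6 5:q→1,x→6,i→5,e→7 6:q→1,x→1,i→6,e→8 7:q→1,x→8,i→9,e→7 8:q→1,x→1,i→10,e→8 9:q→1,x→10,i→9,e→1 10:q→1,x→1,i→10,e→1 (ε-aug+det+¬).
'q': run [27, 7] end={s10,s13,s22,s31,s39,s5,s9} rej; 1/1 del acc.
'xexx': |S_i|=[27, 24, 22, 16, 5] end={s0,s29,s31,s32,s5} ∉↓L; 4/4 deletions ∈↓L.
'xeeeie': |S_i|=[27, 24, 22, 20, 16, 11, 2] end={s31,s5} ∉↓L; 6/6 single-dels accept.
3 obstructions.


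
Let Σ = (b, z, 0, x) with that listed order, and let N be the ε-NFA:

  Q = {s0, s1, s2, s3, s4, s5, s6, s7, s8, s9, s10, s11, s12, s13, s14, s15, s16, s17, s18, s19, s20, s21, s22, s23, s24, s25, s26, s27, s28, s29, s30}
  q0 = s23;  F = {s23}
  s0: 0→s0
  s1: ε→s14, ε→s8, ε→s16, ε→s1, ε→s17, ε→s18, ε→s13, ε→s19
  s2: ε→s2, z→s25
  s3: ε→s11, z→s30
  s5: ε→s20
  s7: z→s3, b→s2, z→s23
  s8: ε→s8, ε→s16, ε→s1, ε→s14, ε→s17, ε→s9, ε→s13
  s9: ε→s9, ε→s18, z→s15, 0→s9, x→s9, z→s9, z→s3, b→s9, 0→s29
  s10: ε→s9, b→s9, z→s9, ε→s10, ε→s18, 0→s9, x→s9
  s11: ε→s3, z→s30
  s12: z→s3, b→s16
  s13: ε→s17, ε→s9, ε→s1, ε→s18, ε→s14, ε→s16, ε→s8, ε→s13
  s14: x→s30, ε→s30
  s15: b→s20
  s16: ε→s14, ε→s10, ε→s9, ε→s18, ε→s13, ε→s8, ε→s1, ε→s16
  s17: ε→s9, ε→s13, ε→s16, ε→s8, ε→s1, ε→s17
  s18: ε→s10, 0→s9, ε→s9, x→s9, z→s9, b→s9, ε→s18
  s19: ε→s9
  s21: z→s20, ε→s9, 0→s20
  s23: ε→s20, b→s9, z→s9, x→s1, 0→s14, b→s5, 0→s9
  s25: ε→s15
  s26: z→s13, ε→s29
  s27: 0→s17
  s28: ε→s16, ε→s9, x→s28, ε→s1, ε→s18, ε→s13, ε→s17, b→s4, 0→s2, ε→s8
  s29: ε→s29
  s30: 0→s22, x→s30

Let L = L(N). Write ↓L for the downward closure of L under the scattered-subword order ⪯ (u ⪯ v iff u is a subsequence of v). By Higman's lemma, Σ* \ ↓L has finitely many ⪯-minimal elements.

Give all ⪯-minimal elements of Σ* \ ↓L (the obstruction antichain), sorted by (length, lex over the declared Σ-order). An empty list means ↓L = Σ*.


Antichain: [b, z, 0, x].

|Q|=31, |F|=1, |δ|=104 (63 ε).
min D↑ (2 st, q0=0, F={1}): 0:b→1,z→1,0→1,x→1 1:b→1,z→1,0→1,x→1.
'b': |S_i|=[19, 11] end={s10,s11,s15,s18,s20,s22,s29,s3,s30,s5,s9} rej; 1/1 del acc.
'z': run [19, 10] end={s10,s11,s15,s18,s20,s22,s29,s3,s30,s9} ∉↓L; 1/1 deletions ∈↓L.
'0': N↓-sim [19, 11] end={s10,s11,s14,s15,s18,s20,s22,s29,s3,s30,s9} — reject; 1/1 del acc.
'x': |S_i|=[19, 17] end={s1,s10,s11,s13,s14,s15,s16,s17,s18,s19,s20,s22,…} rej; 1/1 deletions ∈↓L.
4 minimals (antichain).


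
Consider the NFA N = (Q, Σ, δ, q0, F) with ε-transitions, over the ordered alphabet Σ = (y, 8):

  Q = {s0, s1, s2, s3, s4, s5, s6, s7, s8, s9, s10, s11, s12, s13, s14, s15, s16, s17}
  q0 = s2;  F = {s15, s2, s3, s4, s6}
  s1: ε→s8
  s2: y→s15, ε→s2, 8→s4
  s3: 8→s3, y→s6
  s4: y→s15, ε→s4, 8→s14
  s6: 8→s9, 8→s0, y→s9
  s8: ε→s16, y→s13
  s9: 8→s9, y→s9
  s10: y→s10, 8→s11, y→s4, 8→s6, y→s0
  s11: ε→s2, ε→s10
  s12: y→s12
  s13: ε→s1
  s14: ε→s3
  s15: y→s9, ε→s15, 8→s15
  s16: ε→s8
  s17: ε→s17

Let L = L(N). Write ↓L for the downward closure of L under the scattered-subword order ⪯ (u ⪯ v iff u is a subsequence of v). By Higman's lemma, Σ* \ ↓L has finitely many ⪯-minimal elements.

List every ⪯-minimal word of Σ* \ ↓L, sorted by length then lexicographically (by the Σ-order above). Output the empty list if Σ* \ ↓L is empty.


A = [yy, 88y8].

|Q|=18, |F|=5, |δ|=31 (11 ε).
min D↑ (6 st, q0=0, F={3}): 0:y→1,8→2 1:y→3,8→1 2:y→1,8→4 3:y→3,8→3 4:y→5,8→4 5:y→3,8→3 [Hopcroft].
'yy': N↓-sim [8, 4, 1] end={s9} ∉↓L; 2/2 del acc.
'88y8': |S_i|=[8, 7, 6, 3, 2] end={s0,s9} — reject; 4/4 single-dels accept.
2 obstructions.


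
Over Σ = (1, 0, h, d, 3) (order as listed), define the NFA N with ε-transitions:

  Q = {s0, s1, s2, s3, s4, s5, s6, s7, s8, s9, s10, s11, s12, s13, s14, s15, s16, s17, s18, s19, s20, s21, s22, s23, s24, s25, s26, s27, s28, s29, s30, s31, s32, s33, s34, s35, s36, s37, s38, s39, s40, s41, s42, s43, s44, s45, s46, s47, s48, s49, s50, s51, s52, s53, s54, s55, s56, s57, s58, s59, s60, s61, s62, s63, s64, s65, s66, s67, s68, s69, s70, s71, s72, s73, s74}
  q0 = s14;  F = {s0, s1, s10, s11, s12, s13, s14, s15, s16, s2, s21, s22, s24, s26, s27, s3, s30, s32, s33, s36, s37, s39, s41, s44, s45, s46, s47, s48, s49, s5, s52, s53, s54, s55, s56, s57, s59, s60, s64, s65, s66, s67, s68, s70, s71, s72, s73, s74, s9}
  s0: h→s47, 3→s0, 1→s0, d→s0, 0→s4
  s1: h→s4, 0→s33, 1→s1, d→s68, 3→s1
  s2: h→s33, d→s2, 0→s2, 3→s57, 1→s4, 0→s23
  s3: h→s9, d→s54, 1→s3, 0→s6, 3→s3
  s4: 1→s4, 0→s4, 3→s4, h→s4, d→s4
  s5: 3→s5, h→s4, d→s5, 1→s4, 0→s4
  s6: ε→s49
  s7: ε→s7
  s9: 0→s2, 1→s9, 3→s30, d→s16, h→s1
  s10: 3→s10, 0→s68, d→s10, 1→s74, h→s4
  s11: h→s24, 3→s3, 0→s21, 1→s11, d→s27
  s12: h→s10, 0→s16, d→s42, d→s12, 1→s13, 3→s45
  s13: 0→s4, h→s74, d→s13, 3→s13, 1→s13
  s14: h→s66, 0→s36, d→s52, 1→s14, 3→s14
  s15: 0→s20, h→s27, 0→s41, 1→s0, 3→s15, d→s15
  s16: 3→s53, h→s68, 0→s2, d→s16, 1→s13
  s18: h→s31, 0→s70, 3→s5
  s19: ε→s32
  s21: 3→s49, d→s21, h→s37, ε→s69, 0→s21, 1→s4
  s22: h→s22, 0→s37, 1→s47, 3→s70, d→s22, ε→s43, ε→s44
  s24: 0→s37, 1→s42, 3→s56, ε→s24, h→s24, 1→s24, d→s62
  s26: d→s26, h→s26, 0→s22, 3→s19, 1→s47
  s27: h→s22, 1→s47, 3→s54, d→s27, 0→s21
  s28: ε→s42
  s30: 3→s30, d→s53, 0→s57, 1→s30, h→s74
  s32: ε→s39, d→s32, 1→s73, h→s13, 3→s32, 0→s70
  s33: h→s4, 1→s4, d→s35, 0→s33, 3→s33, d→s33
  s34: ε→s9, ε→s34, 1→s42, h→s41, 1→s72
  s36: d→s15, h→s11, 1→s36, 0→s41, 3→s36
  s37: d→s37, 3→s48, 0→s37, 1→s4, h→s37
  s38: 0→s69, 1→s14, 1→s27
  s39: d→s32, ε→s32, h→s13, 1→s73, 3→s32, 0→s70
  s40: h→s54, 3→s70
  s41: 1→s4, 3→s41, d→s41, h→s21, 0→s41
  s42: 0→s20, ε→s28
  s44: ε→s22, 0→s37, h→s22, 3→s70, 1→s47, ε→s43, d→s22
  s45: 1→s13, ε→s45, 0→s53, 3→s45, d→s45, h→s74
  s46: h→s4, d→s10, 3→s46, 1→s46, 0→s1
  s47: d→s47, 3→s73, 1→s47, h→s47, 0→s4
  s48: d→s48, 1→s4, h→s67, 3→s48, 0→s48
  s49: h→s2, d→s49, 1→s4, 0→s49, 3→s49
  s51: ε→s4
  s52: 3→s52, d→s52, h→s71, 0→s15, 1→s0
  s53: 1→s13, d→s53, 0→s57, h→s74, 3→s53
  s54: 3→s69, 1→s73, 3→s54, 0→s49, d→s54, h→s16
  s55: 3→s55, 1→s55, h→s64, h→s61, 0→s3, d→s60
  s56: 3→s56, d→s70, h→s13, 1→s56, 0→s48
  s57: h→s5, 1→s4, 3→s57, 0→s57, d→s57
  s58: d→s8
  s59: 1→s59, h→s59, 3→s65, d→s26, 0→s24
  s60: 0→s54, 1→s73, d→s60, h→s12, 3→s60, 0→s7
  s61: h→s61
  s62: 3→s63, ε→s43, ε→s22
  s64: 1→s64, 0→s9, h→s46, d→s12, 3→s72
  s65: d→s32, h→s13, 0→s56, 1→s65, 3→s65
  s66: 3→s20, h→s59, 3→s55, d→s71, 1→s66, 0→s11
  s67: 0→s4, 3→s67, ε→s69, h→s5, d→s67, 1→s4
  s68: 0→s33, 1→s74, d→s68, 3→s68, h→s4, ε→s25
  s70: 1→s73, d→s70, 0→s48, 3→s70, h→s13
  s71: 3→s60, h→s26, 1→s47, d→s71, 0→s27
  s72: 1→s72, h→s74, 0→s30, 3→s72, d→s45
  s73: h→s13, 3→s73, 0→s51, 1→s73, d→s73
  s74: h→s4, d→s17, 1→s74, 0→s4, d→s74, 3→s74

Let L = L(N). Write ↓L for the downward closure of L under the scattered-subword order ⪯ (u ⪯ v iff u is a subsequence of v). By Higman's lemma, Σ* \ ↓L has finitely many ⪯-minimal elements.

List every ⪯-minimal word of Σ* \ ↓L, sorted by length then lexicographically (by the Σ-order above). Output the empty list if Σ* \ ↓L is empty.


|Q|=75, |F|=49, |δ|=296 (21 ε).
min D↑ (48 st, q0=0, F={11}): 0:1→0,0→1,h→2,d→3,3→0 1:1→1,0→4,h→5,d→6,3→1 2:1→2,0→5,h→7,d→8,3→9 3:1→10,0→6,h→8,d→3,3→3 4:1→11,0→4,h→12,d→4,3→4 5:1→5,0→12,h→13,d→14,3→15 6:1→10,0→4,h→14,d→6,3→6 7:1→7,0→13,h→7,d→16,3→17 8:1→18,0→14,h→16,d→8,3→19 9:1→9,0→15,h→20,d→19,3→9 10:1→10,0→11,h→18,d→10,3→10 11:1→11,0→11,h→11,d→11,3→11 12:1→11,0→12,h→21,d→12,3→22 13:1→13,0→21,h→13,d→23,3→24 14:1→18,0→12,h→23,d→14,3→25 15:1→15,0→22,h→26,d→25,3→15 16:1→18,0→23,h→16,d→16,3→27 17:1→17,0→24,h→28,d→27,3→17 18:1→18,0→11,h→18,d→18,3→29 19:1→29,0→25,h→30,d→19,3→19 20:1→20,0→26,h→31,d→30,3→32 21:1→11,0→21,h→21,d→21,3→33 22:1→11,0→22,h→34,d→22,3→22 23:1→18,0→21,h→23,d→23,3→35 24:1→24,0→33,h→28,d→35,3→24 25:1→29,0→22,h→36,d→25,3→25 26:1→26,0→34,h→37,d→36,3→38 27:1→29,0→35,h→28,d→27,3→27 28:1→28,0→11,h→39,d→28,3→28 29:1→29,0→11,h→28,d→29,3→29 30:1→28,0→36,h→40,d→30,3→41 31:1→31,0→37,h→11,d→40,3→31 32:1→32,0→38,h→39,d→41,3→32 33:1→11,0→33,h→42,d→33,3→33 34:1→11,0→34,h→43,d→34,3→44 35:1→29,0→33,h→28,d→35,3→35 36:1→28,0→34,h→45,d→36,3→46 37:1→37,0→43,h→11,d→45,3→37 38:1→38,0→44,h→39,d→46,3→38 39:1→39,0→11,h→11,d→39,3→39 40:1→39,0→45,h→11,d→40,3→40 41:1→28,0→46,h→39,d→41,3→41 42:1→11,0→11,h→47,d→42,3→42 43:1→11,0→43,h→11,d→43,3→43 44:1→11,0→44,h→47,d→44,3→44 45:1→39,0→43,h→11,d→45,3→45 46:1→28,0→44,h→39,d→46,3→46 47:1→11,0→11,h→11,d→47,3→47 (ε-aug+det+¬).
'001': run [66, 47, 17, 1] end={s4} ∉↓L; 3/3 single-dels accept.
'd10': |S_i|=[66, 48, 8, 2] end={s4,s51} — reject; 3/3 del acc.
'hh3h0': N↓-sim [66, 60, 48, 29, 7, 1] end={s4} ∉↓L; 5/5 del acc.
'h3hhh': N↓-sim [66, 60, 46, 29, 12, 2] end={s4,s61} ∉↓L; 5/5 deletions ∈↓L.
4 obstructions.

Antichain: [001, d10, hh3h0, h3hhh].
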